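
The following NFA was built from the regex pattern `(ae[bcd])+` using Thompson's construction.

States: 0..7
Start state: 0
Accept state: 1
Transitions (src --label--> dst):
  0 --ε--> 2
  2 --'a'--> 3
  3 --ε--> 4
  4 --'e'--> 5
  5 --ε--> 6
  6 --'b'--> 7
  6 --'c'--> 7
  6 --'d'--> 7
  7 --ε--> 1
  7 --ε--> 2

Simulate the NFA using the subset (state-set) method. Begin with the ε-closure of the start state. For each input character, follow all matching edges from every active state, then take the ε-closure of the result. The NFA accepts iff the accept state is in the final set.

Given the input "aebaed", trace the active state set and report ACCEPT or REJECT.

Answer: ACCEPT

Steps:
start: ε-closure({0}) = {0,2}
'a' @ 1: {3,4}
'e' @ 2: {5,6}
'b' @ 3: {1,2,7}  (accept∈set)
'a' @ 4: {3,4}
'e' @ 5: {5,6}
'd' @ 6: {1,2,7}  (accept∈set)
after full input: {1,2,7}  (accept=1 in)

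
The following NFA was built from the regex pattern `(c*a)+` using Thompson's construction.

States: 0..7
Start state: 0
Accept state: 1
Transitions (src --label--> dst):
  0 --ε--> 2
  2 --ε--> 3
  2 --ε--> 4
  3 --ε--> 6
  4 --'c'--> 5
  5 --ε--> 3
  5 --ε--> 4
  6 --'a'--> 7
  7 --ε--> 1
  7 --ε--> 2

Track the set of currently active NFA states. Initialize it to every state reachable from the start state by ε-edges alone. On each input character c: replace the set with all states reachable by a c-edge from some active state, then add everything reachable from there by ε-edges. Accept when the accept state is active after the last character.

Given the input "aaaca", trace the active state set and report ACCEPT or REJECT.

S₀ = ε-closure({0}) = {0,2,3,4,6}
'a' @ 1: {1,2,3,4,6,7}  [accepting]
'a' @ 2: {1,2,3,4,6,7}  [accepting]
'a' @ 3: {1,2,3,4,6,7}  [accepting]
'c' @ 4: {3,4,5,6}
'a' @ 5: {1,2,3,4,6,7}  [accepting]
after full input: {1,2,3,4,6,7}  (accept=1 in)

Answer: ACCEPT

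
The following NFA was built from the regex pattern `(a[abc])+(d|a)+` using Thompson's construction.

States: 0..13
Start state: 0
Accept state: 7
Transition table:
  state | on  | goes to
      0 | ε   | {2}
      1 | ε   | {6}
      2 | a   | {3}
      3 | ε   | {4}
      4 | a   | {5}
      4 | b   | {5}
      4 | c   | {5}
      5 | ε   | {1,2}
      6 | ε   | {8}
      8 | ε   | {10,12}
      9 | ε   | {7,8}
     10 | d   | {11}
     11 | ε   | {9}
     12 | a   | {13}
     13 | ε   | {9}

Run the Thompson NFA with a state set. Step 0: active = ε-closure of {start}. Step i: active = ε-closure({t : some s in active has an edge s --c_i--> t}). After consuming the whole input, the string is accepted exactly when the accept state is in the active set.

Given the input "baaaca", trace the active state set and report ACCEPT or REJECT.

Answer: REJECT

Steps:
initial (ε-close {0}): {0,2}
'b' @ 1: {}  — state set empty
rest 'aaaca' ignored (set empty)
after full input: {}  (accept=7 not in)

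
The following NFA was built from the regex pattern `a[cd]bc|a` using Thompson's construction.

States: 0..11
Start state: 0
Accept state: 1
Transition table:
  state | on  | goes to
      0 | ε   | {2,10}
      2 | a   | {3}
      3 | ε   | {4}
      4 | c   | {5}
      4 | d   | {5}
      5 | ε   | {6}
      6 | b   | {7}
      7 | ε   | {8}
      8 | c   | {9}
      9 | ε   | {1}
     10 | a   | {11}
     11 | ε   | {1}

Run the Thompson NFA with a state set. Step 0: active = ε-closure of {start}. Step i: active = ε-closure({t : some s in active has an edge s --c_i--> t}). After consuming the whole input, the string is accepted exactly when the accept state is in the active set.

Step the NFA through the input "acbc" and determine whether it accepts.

Answer: ACCEPT

Trace:
initial (ε-close {0}): {0,2,10}
'a' @ 1: {1,3,4,11}  ✓accept
'c' @ 2: {5,6}
'b' @ 3: {7,8}
'c' @ 4: {1,9}  ✓accept
after full input: {1,9}  (accept=1 in)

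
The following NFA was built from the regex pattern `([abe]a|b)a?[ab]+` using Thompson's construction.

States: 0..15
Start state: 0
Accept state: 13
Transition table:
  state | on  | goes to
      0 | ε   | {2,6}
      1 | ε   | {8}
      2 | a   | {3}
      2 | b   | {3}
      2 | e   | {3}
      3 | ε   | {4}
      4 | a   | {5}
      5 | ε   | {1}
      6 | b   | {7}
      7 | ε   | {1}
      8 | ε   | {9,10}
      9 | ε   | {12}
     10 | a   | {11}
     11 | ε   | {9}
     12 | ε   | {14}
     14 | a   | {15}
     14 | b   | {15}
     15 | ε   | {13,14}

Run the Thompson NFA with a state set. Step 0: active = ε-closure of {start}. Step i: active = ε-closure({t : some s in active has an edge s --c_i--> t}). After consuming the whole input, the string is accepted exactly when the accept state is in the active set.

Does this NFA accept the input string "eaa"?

Answer: ACCEPT

Derivation:
initial (ε-close {0}): {0,2,6}
'e' @ 1: {3,4}
'a' @ 2: {1,5,8,9,10,12,14}
'a' @ 3: {9,11,12,13,14,15}  [accepting]
final: {9,11,12,13,14,15}; accept 13 in set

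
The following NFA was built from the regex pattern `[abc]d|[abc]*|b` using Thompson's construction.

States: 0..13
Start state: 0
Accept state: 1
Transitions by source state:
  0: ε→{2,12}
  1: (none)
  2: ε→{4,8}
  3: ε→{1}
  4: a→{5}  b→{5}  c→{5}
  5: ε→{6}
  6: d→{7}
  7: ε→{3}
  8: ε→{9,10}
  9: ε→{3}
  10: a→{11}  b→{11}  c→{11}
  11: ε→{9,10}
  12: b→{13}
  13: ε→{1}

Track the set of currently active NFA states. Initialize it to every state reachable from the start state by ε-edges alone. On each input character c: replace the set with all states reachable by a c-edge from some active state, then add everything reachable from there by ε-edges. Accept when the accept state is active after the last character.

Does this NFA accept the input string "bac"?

initial (ε-close {0}): {0,1,2,3,4,8,9,10,12}
'b' @ 1: {1,3,5,6,9,10,11,13}  (accept∈set)
'a' @ 2: {1,3,9,10,11}  (accept∈set)
'c' @ 3: {1,3,9,10,11}  (accept∈set)
end set {1,3,9,10,11} — state 1 in

Answer: ACCEPT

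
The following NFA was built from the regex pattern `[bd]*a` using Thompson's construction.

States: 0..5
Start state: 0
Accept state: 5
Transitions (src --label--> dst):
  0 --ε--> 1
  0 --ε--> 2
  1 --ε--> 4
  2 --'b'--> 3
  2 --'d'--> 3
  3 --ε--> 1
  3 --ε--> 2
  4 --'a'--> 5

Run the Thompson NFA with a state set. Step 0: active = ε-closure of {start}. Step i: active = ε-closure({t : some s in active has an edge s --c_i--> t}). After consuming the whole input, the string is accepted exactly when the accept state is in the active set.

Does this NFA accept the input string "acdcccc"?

S₀ = ε-closure({0}) = {0,1,2,4}
'a' @ 1: {5}  [accepting]
'c' @ 2: {}  — no active states
rest 'dcccc' ignored (set empty)
after full input: {}  (accept=5 not in)

Answer: REJECT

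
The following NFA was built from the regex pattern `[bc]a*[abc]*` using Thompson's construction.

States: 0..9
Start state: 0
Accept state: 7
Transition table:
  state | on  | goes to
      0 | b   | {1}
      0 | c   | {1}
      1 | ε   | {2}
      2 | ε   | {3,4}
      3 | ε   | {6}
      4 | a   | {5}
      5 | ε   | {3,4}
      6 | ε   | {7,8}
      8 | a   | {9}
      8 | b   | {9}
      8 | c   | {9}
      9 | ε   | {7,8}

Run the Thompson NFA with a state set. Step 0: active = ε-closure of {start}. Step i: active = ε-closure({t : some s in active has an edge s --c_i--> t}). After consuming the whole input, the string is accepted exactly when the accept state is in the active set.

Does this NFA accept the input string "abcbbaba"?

start: ε-closure({0}) = {0}
'a' @ 1: {}  — dead — no transitions
rest 'bcbbaba' ignored (set empty)
end set {} — state 7 not in

Answer: REJECT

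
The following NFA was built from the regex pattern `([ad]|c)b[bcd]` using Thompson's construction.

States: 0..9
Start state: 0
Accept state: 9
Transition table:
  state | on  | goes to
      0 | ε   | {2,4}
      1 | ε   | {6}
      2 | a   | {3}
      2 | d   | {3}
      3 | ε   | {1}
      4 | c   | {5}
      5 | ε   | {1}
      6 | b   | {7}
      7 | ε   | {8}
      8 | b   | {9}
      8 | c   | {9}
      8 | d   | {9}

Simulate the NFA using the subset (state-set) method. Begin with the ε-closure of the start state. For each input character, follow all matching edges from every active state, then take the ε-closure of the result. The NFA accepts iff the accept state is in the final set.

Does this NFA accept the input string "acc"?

start: ε-closure({0}) = {0,2,4}
'a' @ 1: {1,3,6}
'c' @ 2: {}  — state set empty
rest 'c' ignored (set empty)
end set {} — state 9 not in

Answer: REJECT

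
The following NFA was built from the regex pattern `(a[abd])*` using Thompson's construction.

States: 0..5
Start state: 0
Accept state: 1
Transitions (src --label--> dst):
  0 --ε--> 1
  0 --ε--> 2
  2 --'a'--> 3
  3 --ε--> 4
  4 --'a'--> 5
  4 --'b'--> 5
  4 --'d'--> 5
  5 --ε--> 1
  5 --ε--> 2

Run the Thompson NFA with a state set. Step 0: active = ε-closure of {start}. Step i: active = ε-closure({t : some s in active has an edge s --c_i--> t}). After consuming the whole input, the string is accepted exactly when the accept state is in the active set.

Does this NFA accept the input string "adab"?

initial (ε-close {0}): {0,1,2}
'a' @ 1: {3,4}
'd' @ 2: {1,2,5}  ✓accept
'a' @ 3: {3,4}
'b' @ 4: {1,2,5}  ✓accept
after full input: {1,2,5}  (accept=1 in)

Answer: ACCEPT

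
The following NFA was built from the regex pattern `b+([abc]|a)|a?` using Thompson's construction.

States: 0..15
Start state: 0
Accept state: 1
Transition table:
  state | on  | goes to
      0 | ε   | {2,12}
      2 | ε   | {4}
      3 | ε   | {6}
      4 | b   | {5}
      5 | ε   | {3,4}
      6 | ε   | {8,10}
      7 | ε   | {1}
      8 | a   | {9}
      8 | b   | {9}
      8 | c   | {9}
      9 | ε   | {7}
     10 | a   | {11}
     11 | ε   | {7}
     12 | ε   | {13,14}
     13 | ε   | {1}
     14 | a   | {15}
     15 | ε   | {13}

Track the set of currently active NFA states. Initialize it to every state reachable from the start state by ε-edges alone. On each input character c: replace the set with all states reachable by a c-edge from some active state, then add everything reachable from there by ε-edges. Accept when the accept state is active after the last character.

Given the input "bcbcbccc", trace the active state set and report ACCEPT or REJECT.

Answer: REJECT

Derivation:
S₀ = ε-closure({0}) = {0,1,2,4,12,13,14}
'b' @ 1: {3,4,5,6,8,10}
'c' @ 2: {1,7,9}  [accepting]
'b' @ 3: {}  — no active states
rest 'cbccc' ignored (set empty)
after full input: {}  (accept=1 not in)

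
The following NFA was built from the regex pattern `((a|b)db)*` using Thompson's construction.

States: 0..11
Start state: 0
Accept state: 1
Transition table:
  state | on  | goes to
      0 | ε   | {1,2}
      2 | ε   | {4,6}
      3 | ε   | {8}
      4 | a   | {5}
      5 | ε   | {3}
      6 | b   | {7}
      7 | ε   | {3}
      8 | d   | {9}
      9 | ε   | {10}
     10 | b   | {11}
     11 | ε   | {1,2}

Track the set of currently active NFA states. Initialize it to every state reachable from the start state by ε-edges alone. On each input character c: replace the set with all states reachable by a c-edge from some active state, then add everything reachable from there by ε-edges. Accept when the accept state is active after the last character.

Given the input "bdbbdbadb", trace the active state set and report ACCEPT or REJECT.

start: ε-closure({0}) = {0,1,2,4,6}
'b' @ 1: {3,7,8}
'd' @ 2: {9,10}
'b' @ 3: {1,2,4,6,11}  [accepting]
'b' @ 4: {3,7,8}
'd' @ 5: {9,10}
'b' @ 6: {1,2,4,6,11}  [accepting]
'a' @ 7: {3,5,8}
'd' @ 8: {9,10}
'b' @ 9: {1,2,4,6,11}  [accepting]
final: {1,2,4,6,11}; accept 1 in set

Answer: ACCEPT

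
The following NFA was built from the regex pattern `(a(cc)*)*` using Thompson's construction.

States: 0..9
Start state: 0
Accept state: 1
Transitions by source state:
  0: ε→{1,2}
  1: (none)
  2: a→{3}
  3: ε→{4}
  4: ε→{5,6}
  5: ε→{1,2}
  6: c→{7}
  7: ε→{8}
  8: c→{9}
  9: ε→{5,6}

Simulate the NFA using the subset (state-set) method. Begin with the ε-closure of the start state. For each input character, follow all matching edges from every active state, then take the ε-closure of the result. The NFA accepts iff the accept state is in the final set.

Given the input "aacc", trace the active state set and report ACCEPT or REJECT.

Answer: ACCEPT

Trace:
start: ε-closure({0}) = {0,1,2}
'a' @ 1: {1,2,3,4,5,6}  [accepting]
'a' @ 2: {1,2,3,4,5,6}  [accepting]
'c' @ 3: {7,8}
'c' @ 4: {1,2,5,6,9}  [accepting]
after full input: {1,2,5,6,9}  (accept=1 in)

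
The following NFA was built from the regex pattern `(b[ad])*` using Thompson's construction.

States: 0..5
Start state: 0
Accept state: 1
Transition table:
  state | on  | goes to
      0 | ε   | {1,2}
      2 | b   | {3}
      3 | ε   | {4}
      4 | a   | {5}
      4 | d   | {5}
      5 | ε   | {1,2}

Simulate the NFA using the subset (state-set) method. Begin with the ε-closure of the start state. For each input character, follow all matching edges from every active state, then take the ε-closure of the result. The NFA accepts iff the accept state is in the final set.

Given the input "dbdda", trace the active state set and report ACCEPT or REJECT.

Answer: REJECT

Derivation:
S₀ = ε-closure({0}) = {0,1,2}
'd' @ 1: {}  — state set empty
rest 'bdda' ignored (set empty)
after full input: {}  (accept=1 not in)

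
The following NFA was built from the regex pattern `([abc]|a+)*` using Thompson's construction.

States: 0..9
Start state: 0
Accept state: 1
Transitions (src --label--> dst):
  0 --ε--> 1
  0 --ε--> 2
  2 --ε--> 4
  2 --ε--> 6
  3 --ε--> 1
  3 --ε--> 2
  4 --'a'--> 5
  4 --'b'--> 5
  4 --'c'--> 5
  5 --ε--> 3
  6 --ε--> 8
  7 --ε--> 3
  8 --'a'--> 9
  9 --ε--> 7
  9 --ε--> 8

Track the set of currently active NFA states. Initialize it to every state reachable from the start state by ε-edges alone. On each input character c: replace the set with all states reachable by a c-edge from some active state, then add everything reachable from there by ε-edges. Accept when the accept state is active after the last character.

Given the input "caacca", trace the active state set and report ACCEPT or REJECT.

S₀ = ε-closure({0}) = {0,1,2,4,6,8}
'c' @ 1: {1,2,3,4,5,6,8}  [accepting]
'a' @ 2: {1,2,3,4,5,6,7,8,9}  [accepting]
'a' @ 3: {1,2,3,4,5,6,7,8,9}  [accepting]
'c' @ 4: {1,2,3,4,5,6,8}  [accepting]
'c' @ 5: {1,2,3,4,5,6,8}  [accepting]
'a' @ 6: {1,2,3,4,5,6,7,8,9}  [accepting]
end set {1,2,3,4,5,6,7,8,9} — state 1 in

Answer: ACCEPT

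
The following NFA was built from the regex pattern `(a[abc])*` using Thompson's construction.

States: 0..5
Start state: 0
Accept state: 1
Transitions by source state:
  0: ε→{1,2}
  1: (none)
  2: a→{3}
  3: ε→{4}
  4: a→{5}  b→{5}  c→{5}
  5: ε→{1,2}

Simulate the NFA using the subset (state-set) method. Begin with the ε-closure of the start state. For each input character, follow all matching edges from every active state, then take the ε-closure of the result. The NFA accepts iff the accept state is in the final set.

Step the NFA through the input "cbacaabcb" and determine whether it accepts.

Answer: REJECT

Derivation:
start: ε-closure({0}) = {0,1,2}
'c' @ 1: {}  — state set empty
rest 'bacaabcb' ignored (set empty)
after full input: {}  (accept=1 not in)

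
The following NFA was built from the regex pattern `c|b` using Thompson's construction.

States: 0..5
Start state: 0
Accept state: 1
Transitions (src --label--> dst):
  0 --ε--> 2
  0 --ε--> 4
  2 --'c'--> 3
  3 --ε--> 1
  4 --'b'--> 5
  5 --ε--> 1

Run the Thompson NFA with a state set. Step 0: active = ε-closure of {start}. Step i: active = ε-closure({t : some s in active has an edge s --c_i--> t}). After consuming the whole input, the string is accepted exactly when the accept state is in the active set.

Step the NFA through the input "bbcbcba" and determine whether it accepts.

Answer: REJECT

Derivation:
initial (ε-close {0}): {0,2,4}
'b' @ 1: {1,5}  (accept∈set)
'b' @ 2: {}  — state set empty
rest 'cbcba' ignored (set empty)
after full input: {}  (accept=1 not in)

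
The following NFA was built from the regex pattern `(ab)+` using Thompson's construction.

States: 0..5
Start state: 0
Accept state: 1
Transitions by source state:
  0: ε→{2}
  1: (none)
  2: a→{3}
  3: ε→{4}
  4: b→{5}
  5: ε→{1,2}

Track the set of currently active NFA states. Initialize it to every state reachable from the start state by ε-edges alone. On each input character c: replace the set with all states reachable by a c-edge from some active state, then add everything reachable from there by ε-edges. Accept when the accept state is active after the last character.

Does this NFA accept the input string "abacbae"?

S₀ = ε-closure({0}) = {0,2}
'a' @ 1: {3,4}
'b' @ 2: {1,2,5}  (accept∈set)
'a' @ 3: {3,4}
'c' @ 4: {}  — state set empty
rest 'bae' ignored (set empty)
end set {} — state 1 not in

Answer: REJECT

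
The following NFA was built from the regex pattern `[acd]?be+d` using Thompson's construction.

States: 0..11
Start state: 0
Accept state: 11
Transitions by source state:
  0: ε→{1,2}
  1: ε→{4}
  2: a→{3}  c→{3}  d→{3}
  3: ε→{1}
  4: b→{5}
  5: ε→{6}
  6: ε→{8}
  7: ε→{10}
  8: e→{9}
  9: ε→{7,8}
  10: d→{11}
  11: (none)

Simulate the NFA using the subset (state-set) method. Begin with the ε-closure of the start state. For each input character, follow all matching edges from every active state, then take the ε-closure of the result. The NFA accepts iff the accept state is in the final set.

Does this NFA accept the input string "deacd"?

initial (ε-close {0}): {0,1,2,4}
'd' @ 1: {1,3,4}
'e' @ 2: {}  — state set empty
rest 'acd' ignored (set empty)
final: {}; accept 11 not in set

Answer: REJECT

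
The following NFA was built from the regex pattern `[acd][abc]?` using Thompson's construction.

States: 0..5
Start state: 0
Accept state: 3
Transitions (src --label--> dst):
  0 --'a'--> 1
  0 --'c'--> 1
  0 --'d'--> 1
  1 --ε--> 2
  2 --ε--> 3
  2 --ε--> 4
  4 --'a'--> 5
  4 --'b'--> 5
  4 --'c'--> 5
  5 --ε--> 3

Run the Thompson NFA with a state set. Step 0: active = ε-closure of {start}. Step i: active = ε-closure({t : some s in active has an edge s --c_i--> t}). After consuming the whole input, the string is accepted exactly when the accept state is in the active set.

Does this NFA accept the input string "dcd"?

Answer: REJECT

Steps:
initial (ε-close {0}): {0}
'd' @ 1: {1,2,3,4}  ✓accept
'c' @ 2: {3,5}  ✓accept
'd' @ 3: {}  — no active states
final: {}; accept 3 not in set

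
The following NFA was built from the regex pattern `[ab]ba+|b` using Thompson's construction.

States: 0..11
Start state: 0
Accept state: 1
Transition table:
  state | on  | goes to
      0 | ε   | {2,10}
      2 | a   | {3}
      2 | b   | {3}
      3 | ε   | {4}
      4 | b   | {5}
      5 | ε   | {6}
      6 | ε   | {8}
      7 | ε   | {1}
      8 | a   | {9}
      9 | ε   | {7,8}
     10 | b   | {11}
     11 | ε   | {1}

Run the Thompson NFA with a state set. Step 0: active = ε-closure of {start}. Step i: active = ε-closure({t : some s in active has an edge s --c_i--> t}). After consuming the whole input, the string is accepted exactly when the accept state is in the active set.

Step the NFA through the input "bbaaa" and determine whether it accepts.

initial (ε-close {0}): {0,2,10}
'b' @ 1: {1,3,4,11}  [accepting]
'b' @ 2: {5,6,8}
'a' @ 3: {1,7,8,9}  [accepting]
'a' @ 4: {1,7,8,9}  [accepting]
'a' @ 5: {1,7,8,9}  [accepting]
after full input: {1,7,8,9}  (accept=1 in)

Answer: ACCEPT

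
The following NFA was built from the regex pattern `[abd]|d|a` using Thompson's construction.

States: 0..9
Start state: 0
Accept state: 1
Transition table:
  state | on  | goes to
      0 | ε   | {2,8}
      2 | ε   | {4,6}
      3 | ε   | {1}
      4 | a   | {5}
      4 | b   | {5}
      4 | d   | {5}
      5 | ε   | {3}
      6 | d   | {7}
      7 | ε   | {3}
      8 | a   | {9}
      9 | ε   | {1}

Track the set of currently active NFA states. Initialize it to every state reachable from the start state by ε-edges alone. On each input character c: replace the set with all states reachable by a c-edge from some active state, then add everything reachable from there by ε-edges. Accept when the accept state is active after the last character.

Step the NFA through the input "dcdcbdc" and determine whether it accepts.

Answer: REJECT

Trace:
initial (ε-close {0}): {0,2,4,6,8}
'd' @ 1: {1,3,5,7}  [accepting]
'c' @ 2: {}  — state set empty
rest 'dcbdc' ignored (set empty)
after full input: {}  (accept=1 not in)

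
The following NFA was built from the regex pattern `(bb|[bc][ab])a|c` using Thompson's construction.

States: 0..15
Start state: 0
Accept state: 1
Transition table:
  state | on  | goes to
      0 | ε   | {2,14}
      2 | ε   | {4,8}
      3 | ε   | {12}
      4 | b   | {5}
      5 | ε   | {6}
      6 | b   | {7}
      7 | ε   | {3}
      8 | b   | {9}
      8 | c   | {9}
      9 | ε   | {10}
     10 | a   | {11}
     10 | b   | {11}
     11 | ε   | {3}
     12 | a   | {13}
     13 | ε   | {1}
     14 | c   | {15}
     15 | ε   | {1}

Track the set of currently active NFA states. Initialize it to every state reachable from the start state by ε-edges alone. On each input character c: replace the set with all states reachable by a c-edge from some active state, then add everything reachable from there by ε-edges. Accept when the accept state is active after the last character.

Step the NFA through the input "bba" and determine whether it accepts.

Answer: ACCEPT

Steps:
start: ε-closure({0}) = {0,2,4,8,14}
'b' @ 1: {5,6,9,10}
'b' @ 2: {3,7,11,12}
'a' @ 3: {1,13}  ✓accept
after full input: {1,13}  (accept=1 in)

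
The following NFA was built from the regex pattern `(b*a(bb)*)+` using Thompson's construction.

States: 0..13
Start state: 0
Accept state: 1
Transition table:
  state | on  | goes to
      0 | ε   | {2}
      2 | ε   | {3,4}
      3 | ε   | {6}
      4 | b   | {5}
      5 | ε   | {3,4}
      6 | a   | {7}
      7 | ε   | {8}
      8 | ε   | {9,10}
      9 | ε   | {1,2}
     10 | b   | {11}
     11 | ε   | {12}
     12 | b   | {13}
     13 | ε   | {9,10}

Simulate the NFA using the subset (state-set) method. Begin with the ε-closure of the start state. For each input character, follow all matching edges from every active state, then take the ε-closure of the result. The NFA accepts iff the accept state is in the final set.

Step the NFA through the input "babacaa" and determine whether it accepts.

start: ε-closure({0}) = {0,2,3,4,6}
'b' @ 1: {3,4,5,6}
'a' @ 2: {1,2,3,4,6,7,8,9,10}  (accept∈set)
'b' @ 3: {3,4,5,6,11,12}
'a' @ 4: {1,2,3,4,6,7,8,9,10}  (accept∈set)
'c' @ 5: {}  — state set empty
rest 'aa' ignored (set empty)
after full input: {}  (accept=1 not in)

Answer: REJECT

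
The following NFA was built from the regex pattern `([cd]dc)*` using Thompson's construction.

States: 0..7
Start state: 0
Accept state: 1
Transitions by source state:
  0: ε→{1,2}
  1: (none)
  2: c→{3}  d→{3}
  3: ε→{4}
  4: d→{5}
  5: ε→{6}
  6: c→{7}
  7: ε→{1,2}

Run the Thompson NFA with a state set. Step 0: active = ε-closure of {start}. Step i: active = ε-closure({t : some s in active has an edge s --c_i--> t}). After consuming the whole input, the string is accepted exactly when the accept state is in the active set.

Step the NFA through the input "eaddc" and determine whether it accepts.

S₀ = ε-closure({0}) = {0,1,2}
'e' @ 1: {}  — state set empty
rest 'addc' ignored (set empty)
final: {}; accept 1 not in set

Answer: REJECT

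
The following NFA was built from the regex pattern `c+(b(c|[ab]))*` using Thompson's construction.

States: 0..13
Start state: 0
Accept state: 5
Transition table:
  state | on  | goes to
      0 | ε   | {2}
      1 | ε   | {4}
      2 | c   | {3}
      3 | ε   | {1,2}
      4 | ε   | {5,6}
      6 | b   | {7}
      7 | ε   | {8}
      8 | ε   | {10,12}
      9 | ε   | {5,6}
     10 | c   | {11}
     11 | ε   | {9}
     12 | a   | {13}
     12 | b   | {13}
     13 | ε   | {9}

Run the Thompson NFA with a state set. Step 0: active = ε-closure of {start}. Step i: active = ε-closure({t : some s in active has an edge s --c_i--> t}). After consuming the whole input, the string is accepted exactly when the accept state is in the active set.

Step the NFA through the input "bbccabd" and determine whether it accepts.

Answer: REJECT

Derivation:
S₀ = ε-closure({0}) = {0,2}
'b' @ 1: {}  — state set empty
rest 'bccabd' ignored (set empty)
end set {} — state 5 not in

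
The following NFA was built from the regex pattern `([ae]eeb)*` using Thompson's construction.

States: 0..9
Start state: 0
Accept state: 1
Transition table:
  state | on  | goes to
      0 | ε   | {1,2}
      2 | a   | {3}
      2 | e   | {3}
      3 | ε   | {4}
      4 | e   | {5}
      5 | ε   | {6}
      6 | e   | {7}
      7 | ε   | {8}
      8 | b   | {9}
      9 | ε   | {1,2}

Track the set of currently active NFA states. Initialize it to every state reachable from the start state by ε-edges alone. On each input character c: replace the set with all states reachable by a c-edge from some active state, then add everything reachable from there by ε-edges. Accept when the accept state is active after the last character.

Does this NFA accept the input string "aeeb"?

Answer: ACCEPT

Derivation:
start: ε-closure({0}) = {0,1,2}
'a' @ 1: {3,4}
'e' @ 2: {5,6}
'e' @ 3: {7,8}
'b' @ 4: {1,2,9}  ✓accept
final: {1,2,9}; accept 1 in set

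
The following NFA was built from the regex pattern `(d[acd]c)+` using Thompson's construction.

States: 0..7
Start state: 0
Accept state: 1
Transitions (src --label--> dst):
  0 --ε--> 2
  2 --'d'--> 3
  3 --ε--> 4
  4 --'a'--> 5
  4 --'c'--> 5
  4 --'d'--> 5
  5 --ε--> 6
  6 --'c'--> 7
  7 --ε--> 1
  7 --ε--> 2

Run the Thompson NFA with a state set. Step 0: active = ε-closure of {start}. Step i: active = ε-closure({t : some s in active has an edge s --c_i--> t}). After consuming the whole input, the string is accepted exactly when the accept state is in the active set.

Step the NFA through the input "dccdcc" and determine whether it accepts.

initial (ε-close {0}): {0,2}
'd' @ 1: {3,4}
'c' @ 2: {5,6}
'c' @ 3: {1,2,7}  [accepting]
'd' @ 4: {3,4}
'c' @ 5: {5,6}
'c' @ 6: {1,2,7}  [accepting]
end set {1,2,7} — state 1 in

Answer: ACCEPT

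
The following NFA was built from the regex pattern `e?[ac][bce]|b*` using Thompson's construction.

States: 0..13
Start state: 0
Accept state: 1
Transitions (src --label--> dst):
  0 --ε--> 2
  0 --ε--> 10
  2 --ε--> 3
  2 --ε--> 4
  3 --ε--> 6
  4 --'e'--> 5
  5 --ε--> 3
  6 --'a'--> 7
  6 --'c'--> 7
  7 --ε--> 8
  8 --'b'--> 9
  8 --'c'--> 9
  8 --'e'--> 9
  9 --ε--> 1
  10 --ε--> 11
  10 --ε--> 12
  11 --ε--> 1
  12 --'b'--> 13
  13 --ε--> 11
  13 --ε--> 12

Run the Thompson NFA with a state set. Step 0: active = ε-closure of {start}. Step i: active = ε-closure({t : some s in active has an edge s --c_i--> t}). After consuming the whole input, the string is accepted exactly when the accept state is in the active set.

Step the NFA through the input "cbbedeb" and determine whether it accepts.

Answer: REJECT

Trace:
initial (ε-close {0}): {0,1,2,3,4,6,10,11,12}
'c' @ 1: {7,8}
'b' @ 2: {1,9}  ✓accept
'b' @ 3: {}  — state set empty
rest 'edeb' ignored (set empty)
end set {} — state 1 not in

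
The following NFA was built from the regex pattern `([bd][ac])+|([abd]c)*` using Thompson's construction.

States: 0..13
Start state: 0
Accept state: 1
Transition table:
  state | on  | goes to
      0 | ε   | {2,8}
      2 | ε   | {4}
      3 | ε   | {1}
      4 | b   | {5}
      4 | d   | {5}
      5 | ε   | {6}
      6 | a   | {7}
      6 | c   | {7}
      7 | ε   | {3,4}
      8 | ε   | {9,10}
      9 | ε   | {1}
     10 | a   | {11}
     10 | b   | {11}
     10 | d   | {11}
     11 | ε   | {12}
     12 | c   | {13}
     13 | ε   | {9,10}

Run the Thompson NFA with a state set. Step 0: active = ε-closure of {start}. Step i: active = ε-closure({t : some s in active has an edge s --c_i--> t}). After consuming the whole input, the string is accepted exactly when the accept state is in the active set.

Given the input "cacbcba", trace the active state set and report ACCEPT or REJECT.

Answer: REJECT

Derivation:
initial (ε-close {0}): {0,1,2,4,8,9,10}
'c' @ 1: {}  — state set empty
rest 'acbcba' ignored (set empty)
final: {}; accept 1 not in set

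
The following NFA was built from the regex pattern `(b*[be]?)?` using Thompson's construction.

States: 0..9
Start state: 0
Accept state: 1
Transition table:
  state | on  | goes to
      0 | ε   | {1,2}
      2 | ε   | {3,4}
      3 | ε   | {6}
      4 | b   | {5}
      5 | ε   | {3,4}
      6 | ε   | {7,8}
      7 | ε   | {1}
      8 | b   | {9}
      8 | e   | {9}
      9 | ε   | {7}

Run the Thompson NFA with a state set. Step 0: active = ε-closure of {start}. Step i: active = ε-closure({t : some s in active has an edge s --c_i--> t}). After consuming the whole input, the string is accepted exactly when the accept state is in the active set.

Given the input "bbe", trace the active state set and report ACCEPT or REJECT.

Answer: ACCEPT

Steps:
start: ε-closure({0}) = {0,1,2,3,4,6,7,8}
'b' @ 1: {1,3,4,5,6,7,8,9}  [accepting]
'b' @ 2: {1,3,4,5,6,7,8,9}  [accepting]
'e' @ 3: {1,7,9}  [accepting]
final: {1,7,9}; accept 1 in set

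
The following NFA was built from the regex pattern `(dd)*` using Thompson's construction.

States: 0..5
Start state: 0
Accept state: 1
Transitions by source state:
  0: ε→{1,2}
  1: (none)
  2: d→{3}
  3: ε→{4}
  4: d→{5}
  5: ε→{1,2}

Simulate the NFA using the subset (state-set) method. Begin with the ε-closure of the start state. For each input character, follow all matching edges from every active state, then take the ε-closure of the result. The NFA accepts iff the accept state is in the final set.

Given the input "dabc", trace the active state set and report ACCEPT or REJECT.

Answer: REJECT

Trace:
initial (ε-close {0}): {0,1,2}
'd' @ 1: {3,4}
'a' @ 2: {}  — no active states
rest 'bc' ignored (set empty)
after full input: {}  (accept=1 not in)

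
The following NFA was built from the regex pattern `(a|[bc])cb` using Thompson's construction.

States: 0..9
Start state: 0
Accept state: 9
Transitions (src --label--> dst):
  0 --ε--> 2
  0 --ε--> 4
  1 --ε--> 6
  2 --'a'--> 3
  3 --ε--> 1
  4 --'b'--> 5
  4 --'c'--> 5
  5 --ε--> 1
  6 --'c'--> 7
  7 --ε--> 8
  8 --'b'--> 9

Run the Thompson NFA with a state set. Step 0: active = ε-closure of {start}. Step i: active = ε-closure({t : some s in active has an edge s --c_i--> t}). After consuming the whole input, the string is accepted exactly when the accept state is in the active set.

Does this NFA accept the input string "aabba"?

initial (ε-close {0}): {0,2,4}
'a' @ 1: {1,3,6}
'a' @ 2: {}  — no active states
rest 'bba' ignored (set empty)
after full input: {}  (accept=9 not in)

Answer: REJECT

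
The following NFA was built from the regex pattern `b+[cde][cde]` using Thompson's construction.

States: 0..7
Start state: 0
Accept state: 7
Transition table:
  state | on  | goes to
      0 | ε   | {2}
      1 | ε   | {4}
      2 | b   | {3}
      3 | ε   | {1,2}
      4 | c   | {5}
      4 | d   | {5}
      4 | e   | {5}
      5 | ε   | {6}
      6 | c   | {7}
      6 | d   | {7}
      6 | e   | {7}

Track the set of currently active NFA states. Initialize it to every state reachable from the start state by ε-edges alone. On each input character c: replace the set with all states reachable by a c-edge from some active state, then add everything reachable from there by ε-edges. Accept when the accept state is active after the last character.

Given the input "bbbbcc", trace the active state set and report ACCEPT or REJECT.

start: ε-closure({0}) = {0,2}
'b' @ 1: {1,2,3,4}
'b' @ 2: {1,2,3,4}
'b' @ 3: {1,2,3,4}
'b' @ 4: {1,2,3,4}
'c' @ 5: {5,6}
'c' @ 6: {7}  ✓accept
final: {7}; accept 7 in set

Answer: ACCEPT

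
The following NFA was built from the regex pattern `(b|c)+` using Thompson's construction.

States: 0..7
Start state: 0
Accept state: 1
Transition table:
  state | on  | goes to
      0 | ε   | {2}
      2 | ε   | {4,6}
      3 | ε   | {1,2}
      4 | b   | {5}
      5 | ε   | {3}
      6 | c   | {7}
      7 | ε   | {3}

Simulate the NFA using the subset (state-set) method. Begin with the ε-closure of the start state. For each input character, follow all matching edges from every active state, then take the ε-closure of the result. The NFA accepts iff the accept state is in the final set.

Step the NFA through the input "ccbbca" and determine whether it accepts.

initial (ε-close {0}): {0,2,4,6}
'c' @ 1: {1,2,3,4,6,7}  ✓accept
'c' @ 2: {1,2,3,4,6,7}  ✓accept
'b' @ 3: {1,2,3,4,5,6}  ✓accept
'b' @ 4: {1,2,3,4,5,6}  ✓accept
'c' @ 5: {1,2,3,4,6,7}  ✓accept
'a' @ 6: {}  — no active states
after full input: {}  (accept=1 not in)

Answer: REJECT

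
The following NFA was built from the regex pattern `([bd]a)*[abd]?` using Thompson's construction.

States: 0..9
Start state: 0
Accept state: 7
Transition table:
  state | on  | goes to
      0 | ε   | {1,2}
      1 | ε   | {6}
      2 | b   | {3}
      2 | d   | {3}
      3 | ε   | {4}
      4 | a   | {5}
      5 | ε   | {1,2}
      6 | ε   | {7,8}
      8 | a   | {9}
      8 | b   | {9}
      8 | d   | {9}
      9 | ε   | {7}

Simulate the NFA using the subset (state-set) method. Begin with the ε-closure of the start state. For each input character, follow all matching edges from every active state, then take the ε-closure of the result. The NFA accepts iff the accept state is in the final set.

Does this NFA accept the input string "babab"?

initial (ε-close {0}): {0,1,2,6,7,8}
'b' @ 1: {3,4,7,9}  [accepting]
'a' @ 2: {1,2,5,6,7,8}  [accepting]
'b' @ 3: {3,4,7,9}  [accepting]
'a' @ 4: {1,2,5,6,7,8}  [accepting]
'b' @ 5: {3,4,7,9}  [accepting]
after full input: {3,4,7,9}  (accept=7 in)

Answer: ACCEPT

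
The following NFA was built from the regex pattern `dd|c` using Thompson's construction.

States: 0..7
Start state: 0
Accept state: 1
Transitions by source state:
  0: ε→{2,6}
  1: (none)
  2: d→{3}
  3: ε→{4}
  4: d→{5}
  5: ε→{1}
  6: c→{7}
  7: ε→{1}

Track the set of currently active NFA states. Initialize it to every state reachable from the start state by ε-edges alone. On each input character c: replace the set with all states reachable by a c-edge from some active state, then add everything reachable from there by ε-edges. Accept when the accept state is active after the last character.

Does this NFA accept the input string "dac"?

Answer: REJECT

Steps:
initial (ε-close {0}): {0,2,6}
'd' @ 1: {3,4}
'a' @ 2: {}  — no active states
rest 'c' ignored (set empty)
after full input: {}  (accept=1 not in)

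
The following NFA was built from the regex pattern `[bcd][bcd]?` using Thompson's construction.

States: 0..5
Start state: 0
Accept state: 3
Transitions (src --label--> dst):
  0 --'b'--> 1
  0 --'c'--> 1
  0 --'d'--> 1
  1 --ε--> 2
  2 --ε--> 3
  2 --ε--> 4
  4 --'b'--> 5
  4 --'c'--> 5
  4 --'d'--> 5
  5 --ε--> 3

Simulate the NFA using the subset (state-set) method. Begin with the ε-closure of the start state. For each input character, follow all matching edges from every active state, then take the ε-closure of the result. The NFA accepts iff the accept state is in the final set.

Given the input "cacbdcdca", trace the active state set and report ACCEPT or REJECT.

initial (ε-close {0}): {0}
'c' @ 1: {1,2,3,4}  ✓accept
'a' @ 2: {}  — state set empty
rest 'cbdcdca' ignored (set empty)
final: {}; accept 3 not in set

Answer: REJECT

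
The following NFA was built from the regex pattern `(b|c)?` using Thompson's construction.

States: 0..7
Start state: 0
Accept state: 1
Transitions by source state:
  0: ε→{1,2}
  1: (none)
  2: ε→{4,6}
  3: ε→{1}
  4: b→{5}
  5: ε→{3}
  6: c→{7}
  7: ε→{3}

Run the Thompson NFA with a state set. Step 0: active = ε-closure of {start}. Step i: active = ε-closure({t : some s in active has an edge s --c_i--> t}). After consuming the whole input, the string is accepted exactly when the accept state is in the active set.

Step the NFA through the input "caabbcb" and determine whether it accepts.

Answer: REJECT

Derivation:
S₀ = ε-closure({0}) = {0,1,2,4,6}
'c' @ 1: {1,3,7}  (accept∈set)
'a' @ 2: {}  — no active states
rest 'abbcb' ignored (set empty)
final: {}; accept 1 not in set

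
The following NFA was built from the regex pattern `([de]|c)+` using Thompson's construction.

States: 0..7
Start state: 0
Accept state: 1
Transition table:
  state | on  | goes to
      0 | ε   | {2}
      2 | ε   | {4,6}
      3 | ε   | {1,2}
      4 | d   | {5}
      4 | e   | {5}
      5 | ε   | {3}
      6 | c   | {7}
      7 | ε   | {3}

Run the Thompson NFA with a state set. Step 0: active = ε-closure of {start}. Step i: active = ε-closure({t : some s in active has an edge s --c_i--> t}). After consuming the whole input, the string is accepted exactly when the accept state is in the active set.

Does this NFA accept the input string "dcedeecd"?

start: ε-closure({0}) = {0,2,4,6}
'd' @ 1: {1,2,3,4,5,6}  [accepting]
'c' @ 2: {1,2,3,4,6,7}  [accepting]
'e' @ 3: {1,2,3,4,5,6}  [accepting]
'd' @ 4: {1,2,3,4,5,6}  [accepting]
'e' @ 5: {1,2,3,4,5,6}  [accepting]
'e' @ 6: {1,2,3,4,5,6}  [accepting]
'c' @ 7: {1,2,3,4,6,7}  [accepting]
'd' @ 8: {1,2,3,4,5,6}  [accepting]
final: {1,2,3,4,5,6}; accept 1 in set

Answer: ACCEPT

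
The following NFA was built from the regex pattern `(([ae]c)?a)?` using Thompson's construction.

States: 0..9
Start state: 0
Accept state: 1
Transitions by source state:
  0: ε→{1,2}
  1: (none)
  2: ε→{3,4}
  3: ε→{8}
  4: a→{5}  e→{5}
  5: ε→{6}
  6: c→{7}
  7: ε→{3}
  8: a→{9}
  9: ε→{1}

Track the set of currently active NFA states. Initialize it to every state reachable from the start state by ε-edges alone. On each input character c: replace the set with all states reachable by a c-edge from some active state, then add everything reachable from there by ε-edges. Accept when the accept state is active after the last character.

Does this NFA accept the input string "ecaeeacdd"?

Answer: REJECT

Trace:
start: ε-closure({0}) = {0,1,2,3,4,8}
'e' @ 1: {5,6}
'c' @ 2: {3,7,8}
'a' @ 3: {1,9}  ✓accept
'e' @ 4: {}  — dead — no transitions
rest 'eacdd' ignored (set empty)
end set {} — state 1 not in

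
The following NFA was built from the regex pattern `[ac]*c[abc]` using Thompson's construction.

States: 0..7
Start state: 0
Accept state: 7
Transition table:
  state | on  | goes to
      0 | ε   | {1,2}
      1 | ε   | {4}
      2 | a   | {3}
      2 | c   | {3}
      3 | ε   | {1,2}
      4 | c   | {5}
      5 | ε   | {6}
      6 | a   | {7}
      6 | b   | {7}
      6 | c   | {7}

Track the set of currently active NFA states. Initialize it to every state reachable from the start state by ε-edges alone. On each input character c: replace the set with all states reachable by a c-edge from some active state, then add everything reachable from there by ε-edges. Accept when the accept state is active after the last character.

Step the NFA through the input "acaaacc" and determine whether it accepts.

Answer: ACCEPT

Trace:
S₀ = ε-closure({0}) = {0,1,2,4}
'a' @ 1: {1,2,3,4}
'c' @ 2: {1,2,3,4,5,6}
'a' @ 3: {1,2,3,4,7}  [accepting]
'a' @ 4: {1,2,3,4}
'a' @ 5: {1,2,3,4}
'c' @ 6: {1,2,3,4,5,6}
'c' @ 7: {1,2,3,4,5,6,7}  [accepting]
after full input: {1,2,3,4,5,6,7}  (accept=7 in)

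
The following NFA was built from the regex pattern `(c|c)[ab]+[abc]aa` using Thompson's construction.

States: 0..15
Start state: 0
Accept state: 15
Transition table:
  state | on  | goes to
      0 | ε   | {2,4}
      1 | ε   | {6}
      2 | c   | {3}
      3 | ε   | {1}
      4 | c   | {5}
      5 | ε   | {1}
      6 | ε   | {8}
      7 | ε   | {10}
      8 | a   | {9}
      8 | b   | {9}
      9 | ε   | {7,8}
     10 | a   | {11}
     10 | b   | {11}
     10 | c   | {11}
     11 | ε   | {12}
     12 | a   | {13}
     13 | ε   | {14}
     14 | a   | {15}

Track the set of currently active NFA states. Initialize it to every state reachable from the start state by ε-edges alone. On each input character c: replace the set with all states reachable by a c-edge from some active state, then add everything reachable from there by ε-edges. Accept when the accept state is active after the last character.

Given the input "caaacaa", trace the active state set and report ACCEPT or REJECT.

Answer: ACCEPT

Steps:
initial (ε-close {0}): {0,2,4}
'c' @ 1: {1,3,5,6,8}
'a' @ 2: {7,8,9,10}
'a' @ 3: {7,8,9,10,11,12}
'a' @ 4: {7,8,9,10,11,12,13,14}
'c' @ 5: {11,12}
'a' @ 6: {13,14}
'a' @ 7: {15}  ✓accept
end set {15} — state 15 in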